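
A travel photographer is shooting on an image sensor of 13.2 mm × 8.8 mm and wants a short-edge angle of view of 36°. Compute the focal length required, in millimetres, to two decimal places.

From α = 2·arctan(h/2f) we get f = h / (2·tan(α/2)).
With h = 8.8 mm and α/2 = 18°, tan(α/2) ≈ 0.32492, so f ≈ 8.8 / 0.64984 ≈ 13.5418 mm.

13.54 mm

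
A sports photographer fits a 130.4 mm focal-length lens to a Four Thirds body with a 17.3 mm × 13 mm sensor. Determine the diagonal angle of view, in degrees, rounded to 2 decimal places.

Sensor diagonal = √(17.3² + 13²) = √468.2900 ≈ 21.6400 mm.
Angle of view α = 2·arctan(d/2f) with d = 21.6400 mm and f = 130.4 mm.
d/2f = 0.08298; arctan(0.08298) ≈ 4.7433°, so α ≈ 9.4866°.

9.49°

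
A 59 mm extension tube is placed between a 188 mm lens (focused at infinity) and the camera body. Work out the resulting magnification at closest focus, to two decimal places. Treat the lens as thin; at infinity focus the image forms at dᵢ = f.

0.31×

The tube moves the image plane from f to f + e, so dᵢ = 188 + 59 = 247 mm. Focus is achieved when 1/f = 1/dₒ + 1/dᵢ, giving dₒ = 1/(1/f − 1/(f+e)).
Magnification m = dᵢ/dₒ = (f+e)·(1/f − 1/(f+e)) = e/f = 59/188 ≈ 0.3138.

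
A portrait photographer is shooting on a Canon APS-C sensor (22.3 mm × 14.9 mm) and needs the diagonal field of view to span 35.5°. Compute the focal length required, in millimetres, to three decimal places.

Sensor diagonal = √(22.3² + 14.9²) = √719.3000 ≈ 26.8198 mm.
From α = 2·arctan(d/2f) we get f = d / (2·tan(α/2)).
With d = 26.8198 mm and α/2 = 17.75°, tan(α/2) ≈ 0.32010, so f ≈ 26.8198 / 0.64021 ≈ 41.8925 mm.

41.892 mm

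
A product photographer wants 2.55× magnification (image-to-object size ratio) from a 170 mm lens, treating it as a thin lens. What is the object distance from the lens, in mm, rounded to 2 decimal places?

236.67 mm

With m = dᵢ/dₒ and 1/f = 1/dₒ + 1/dᵢ, substituting dᵢ = m·dₒ gives 1/f = (1 + 1/m)/dₒ, hence dₒ = f·(1 + 1/m).
dₒ = 170 × (1 + 1/2.55) = 170 × 1.39216 ≈ 236.667 mm.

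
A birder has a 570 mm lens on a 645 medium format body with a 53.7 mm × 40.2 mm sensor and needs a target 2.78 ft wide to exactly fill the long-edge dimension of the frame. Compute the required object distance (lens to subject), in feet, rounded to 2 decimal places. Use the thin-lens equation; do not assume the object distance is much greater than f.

W: 2.78 ft × 304.8 mm/ft = 847.34 mm.
Magnification m = w/W = dᵢ/dₒ; combined with 1/f = 1/dₒ + 1/dᵢ this gives dₒ = f·(1 + W/w).
dₒ = 570 mm × (1 + 847.344/53.7) = 570 × 16.7792 ≈ 9564.154 mm = 9564.154/304.8 ft = 31.3785 ft.

31.38 ft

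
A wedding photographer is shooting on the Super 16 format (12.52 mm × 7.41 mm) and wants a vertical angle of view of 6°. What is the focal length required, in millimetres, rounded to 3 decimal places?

70.696 mm

From α = 2·arctan(h/2f) we get f = h / (2·tan(α/2)).
With h = 7.41 mm and α/2 = 3°, tan(α/2) ≈ 0.05241, so f ≈ 7.41 / 0.10482 ≈ 70.6956 mm.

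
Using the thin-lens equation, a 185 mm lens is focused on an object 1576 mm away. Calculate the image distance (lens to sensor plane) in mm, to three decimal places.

1/dᵢ = 1/f − 1/dₒ = 1/185 − 1/1576 = 0.0047709 mm⁻¹.
dᵢ = 1/0.0047709 ≈ 209.6046 mm.

209.605 mm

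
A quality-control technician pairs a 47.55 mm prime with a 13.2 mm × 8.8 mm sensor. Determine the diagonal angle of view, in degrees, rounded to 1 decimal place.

Sensor diagonal = √(13.2² + 8.8²) = √251.6800 ≈ 15.8644 mm.
Angle of view α = 2·arctan(d/2f) with d = 15.8644 mm and f = 47.55 mm.
d/2f = 0.16682; arctan(0.16682) ≈ 9.4708°, so α ≈ 18.9416°.

18.9°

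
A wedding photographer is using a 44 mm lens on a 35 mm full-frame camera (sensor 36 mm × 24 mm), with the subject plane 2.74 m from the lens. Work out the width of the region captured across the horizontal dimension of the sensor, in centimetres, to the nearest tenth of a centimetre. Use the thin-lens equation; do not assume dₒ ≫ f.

dₒ: 2.74 m = 2740 mm.
Similar triangles through the lens centre give W/dₒ = w/dᵢ; with 1/f = 1/dₒ + 1/dᵢ this gives W = w·(dₒ − f)/f.
W = 36 mm × (2740 − 44) / 44 = 36 × 61.2727 ≈ 2205.818 mm = 220.582 cm.

220.6 cm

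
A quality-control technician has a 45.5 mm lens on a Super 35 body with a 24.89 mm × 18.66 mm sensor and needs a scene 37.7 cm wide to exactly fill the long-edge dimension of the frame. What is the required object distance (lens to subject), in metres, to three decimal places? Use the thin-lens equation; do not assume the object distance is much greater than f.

0.735 m

W: 37.7 cm = 377 mm.
Magnification m = w/W = dᵢ/dₒ; combined with 1/f = 1/dₒ + 1/dᵢ this gives dₒ = f·(1 + W/w).
dₒ = 45.5 mm × (1 + 377/24.89) = 45.5 × 16.1466 ≈ 734.672 mm = 0.734672 m.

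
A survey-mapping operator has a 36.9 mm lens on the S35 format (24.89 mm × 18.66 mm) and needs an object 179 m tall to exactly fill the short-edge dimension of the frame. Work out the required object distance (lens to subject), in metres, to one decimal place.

W: 179 m = 179000 mm.
Magnification m = h/W = dᵢ/dₒ; combined with 1/f = 1/dₒ + 1/dᵢ this gives dₒ = f·(1 + W/h).
dₒ = 36.9 mm × (1 + 179000/18.66) = 36.9 × 9593.7117 ≈ 354007.961 mm = 354.008 m.

354.0 m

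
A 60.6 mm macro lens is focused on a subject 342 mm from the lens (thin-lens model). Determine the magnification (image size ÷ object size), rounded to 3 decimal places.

Thin lens: 1/f = 1/dₒ + 1/dᵢ → 1/dᵢ = 1/60.6 − 1/342 = 0.0135777 mm⁻¹, so dᵢ ≈ 73.6503 mm.
Magnification m = dᵢ/dₒ = 73.6503/342 ≈ 0.21535.

0.215×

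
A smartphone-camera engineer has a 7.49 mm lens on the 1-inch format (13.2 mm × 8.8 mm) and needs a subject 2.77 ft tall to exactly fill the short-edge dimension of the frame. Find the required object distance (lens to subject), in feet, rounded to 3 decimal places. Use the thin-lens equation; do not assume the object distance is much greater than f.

2.382 ft

W: 2.77 ft × 304.8 mm/ft = 844.30 mm.
Magnification m = h/W = dᵢ/dₒ; combined with 1/f = 1/dₒ + 1/dᵢ this gives dₒ = f·(1 + W/h).
dₒ = 7.49 mm × (1 + 844.296/8.8) = 7.49 × 96.9427 ≈ 726.101 mm = 726.101/304.8 ft = 2.38222 ft.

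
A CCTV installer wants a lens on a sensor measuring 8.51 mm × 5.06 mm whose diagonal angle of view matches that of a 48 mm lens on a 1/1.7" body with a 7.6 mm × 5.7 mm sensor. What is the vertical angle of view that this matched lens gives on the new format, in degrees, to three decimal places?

Sensor diagonal = √(7.6² + 5.7²) = √90.2500 ≈ 9.5000 mm.
Sensor diagonal = √(8.51² + 5.06²) = √98.0237 ≈ 9.9007 mm.
Equal diagonal AOV ⇒ f₂ = f₁ · 9.9007/9.5000 = 48 × 1.04218 ≈ 50.0245 mm.
Vertical AOV on the new format = 2·arctan(5.06 / (2 × 50.0245)) = 2·arctan(0.05058) ≈ 5.7906°.

5.791°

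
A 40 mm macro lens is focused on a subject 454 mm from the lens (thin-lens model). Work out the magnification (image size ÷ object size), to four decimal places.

0.0966×

Thin lens: 1/f = 1/dₒ + 1/dᵢ → 1/dᵢ = 1/40 − 1/454 = 0.0227974 mm⁻¹, so dᵢ ≈ 43.8647 mm.
Magnification m = dᵢ/dₒ = 43.8647/454 ≈ 0.09662.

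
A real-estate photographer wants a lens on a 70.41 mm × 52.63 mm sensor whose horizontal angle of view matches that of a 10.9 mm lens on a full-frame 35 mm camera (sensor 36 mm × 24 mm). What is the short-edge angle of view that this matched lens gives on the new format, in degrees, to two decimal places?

Equal horizontal AOV ⇒ f₂ = f₁ · 70.41/36 = 10.9 × 1.95583 ≈ 21.3186 mm.
Short-edge AOV on the new format = 2·arctan(52.63 / (2 × 21.3186)) = 2·arctan(1.23437) ≈ 101.9760°.

101.98°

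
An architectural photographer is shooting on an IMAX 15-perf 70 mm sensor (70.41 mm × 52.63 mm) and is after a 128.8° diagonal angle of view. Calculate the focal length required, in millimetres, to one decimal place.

21.1 mm

Sensor diagonal = √(70.41² + 52.63²) = √7727.4850 ≈ 87.9061 mm.
From α = 2·arctan(d/2f) we get f = d / (2·tan(α/2)).
With d = 87.9061 mm and α/2 = 64.4°, tan(α/2) ≈ 2.08716, so f ≈ 87.9061 / 4.17432 ≈ 21.0588 mm.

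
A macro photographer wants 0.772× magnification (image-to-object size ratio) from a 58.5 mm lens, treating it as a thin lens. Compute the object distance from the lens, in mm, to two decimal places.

With m = dᵢ/dₒ and 1/f = 1/dₒ + 1/dᵢ, substituting dᵢ = m·dₒ gives 1/f = (1 + 1/m)/dₒ, hence dₒ = f·(1 + 1/m).
dₒ = 58.5 × (1 + 1/0.772) = 58.5 × 2.29534 ≈ 134.277 mm.

134.28 mm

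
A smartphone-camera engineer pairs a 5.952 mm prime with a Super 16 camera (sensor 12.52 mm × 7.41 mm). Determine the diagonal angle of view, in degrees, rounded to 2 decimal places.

101.42°

Sensor diagonal = √(12.52² + 7.41²) = √211.6585 ≈ 14.5485 mm.
Angle of view α = 2·arctan(d/2f) with d = 14.5485 mm and f = 5.952 mm.
d/2f = 1.22215; arctan(1.22215) ≈ 50.7090°, so α ≈ 101.4179°.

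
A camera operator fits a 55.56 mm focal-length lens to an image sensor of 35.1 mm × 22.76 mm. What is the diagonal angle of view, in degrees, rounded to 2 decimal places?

Sensor diagonal = √(35.1² + 22.76²) = √1750.0276 ≈ 41.8333 mm.
Angle of view α = 2·arctan(d/2f) with d = 41.8333 mm and f = 55.56 mm.
d/2f = 0.37647; arctan(0.37647) ≈ 20.6298°, so α ≈ 41.2597°.

41.26°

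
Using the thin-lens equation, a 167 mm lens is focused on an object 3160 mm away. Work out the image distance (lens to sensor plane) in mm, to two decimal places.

1/dᵢ = 1/f − 1/dₒ = 1/167 − 1/3160 = 0.0056716 mm⁻¹.
dᵢ = 1/0.0056716 ≈ 176.3181 mm.

176.32 mm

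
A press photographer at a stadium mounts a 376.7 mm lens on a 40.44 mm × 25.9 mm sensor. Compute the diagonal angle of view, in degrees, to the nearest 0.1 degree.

Sensor diagonal = √(40.44² + 25.9²) = √2306.2036 ≈ 48.0229 mm.
Angle of view α = 2·arctan(d/2f) with d = 48.0229 mm and f = 376.7 mm.
d/2f = 0.06374; arctan(0.06374) ≈ 3.6472°, so α ≈ 7.2944°.

7.3°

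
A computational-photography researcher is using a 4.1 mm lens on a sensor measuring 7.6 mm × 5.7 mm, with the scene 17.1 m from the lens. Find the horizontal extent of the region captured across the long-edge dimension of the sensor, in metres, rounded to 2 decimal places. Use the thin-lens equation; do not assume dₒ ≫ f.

dₒ: 17.1 m = 17100 mm.
Similar triangles through the lens centre give W/dₒ = w/dᵢ; with 1/f = 1/dₒ + 1/dᵢ this gives W = w·(dₒ − f)/f.
W = 7.6 mm × (17100 − 4.1) / 4.1 = 7.6 × 4169.7317 ≈ 31689.961 mm = 31.69 m.

31.69 m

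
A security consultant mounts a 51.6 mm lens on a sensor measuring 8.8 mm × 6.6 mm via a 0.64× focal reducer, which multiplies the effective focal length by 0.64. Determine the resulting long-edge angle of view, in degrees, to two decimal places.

Effective focal length f = 51.6 × 0.64 = 33.024 mm.
α = 2·arctan(8.8 / (2 × 33.024)) = 2·arctan(0.13324) ≈ 15.1784°.

15.18°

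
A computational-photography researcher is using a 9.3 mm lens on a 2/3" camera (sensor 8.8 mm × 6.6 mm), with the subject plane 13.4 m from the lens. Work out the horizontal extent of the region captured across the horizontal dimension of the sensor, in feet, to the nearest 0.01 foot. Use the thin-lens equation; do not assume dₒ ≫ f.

41.57 ft

dₒ: 13.4 m = 13400 mm.
Similar triangles through the lens centre give W/dₒ = w/dᵢ; with 1/f = 1/dₒ + 1/dᵢ this gives W = w·(dₒ − f)/f.
W = 8.8 mm × (13400 − 9.3) / 9.3 = 8.8 × 1439.8602 ≈ 12670.770 mm = 12670.770/304.8 ft = 41.5708 ft.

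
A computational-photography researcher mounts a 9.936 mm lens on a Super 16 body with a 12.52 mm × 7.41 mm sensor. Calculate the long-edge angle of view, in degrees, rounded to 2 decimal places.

64.42°

Angle of view α = 2·arctan(w/2f) with w = 12.52 mm and f = 9.936 mm.
w/2f = 0.63003; arctan(0.63003) ≈ 32.2122°, so α ≈ 64.4245°.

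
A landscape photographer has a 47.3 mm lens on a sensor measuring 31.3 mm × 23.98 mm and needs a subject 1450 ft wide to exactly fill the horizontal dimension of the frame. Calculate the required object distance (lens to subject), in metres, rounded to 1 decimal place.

W: 1450 ft × 304.8 mm/ft = 441959.99 mm.
Magnification m = w/W = dᵢ/dₒ; combined with 1/f = 1/dₒ + 1/dᵢ this gives dₒ = f·(1 + W/w).
dₒ = 47.3 mm × (1 + 441960/31.3) = 47.3 × 14121.1273 ≈ 667929.323 mm = 667.929 m.

667.9 m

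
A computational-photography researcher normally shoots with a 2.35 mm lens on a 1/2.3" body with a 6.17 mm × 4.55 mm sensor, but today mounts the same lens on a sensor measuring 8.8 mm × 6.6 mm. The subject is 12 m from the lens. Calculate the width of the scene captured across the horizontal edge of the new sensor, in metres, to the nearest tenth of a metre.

44.9 m

The focal length stays 2.35 mm; the relevant sensor dimension is now w = 8.8 mm. Object distance dₒ = 12 m = 12000 mm.
Thin-lens field width W = w·(dₒ − f)/f = 8.8 × (12000 − 2.35)/2.35 ≈ 44927.370 mm = 44.9274 m.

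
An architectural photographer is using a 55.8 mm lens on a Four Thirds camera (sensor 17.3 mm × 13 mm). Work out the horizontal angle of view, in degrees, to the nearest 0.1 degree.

17.6°

Angle of view α = 2·arctan(w/2f) with w = 17.3 mm and f = 55.8 mm.
w/2f = 0.15502; arctan(0.15502) ≈ 8.8117°, so α ≈ 17.6235°.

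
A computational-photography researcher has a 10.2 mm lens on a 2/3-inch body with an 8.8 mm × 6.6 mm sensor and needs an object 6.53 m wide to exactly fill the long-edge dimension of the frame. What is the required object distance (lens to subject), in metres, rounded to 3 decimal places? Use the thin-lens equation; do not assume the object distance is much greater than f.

7.579 m

W: 6.53 m = 6530 mm.
Magnification m = w/W = dᵢ/dₒ; combined with 1/f = 1/dₒ + 1/dᵢ this gives dₒ = f·(1 + W/w).
dₒ = 10.2 mm × (1 + 6530/8.8) = 10.2 × 743.0455 ≈ 7579.064 mm = 7.57906 m.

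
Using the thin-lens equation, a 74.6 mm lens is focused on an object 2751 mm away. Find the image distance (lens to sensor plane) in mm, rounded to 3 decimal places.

76.679 mm

1/dᵢ = 1/f − 1/dₒ = 1/74.6 − 1/2751 = 0.0130413 mm⁻¹.
dᵢ = 1/0.0130413 ≈ 76.6793 mm.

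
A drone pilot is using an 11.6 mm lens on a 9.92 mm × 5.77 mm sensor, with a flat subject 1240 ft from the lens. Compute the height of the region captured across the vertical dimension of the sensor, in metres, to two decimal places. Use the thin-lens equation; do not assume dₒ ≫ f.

dₒ: 1240 ft × 304.8 mm/ft = 377951.99 mm.
Similar triangles through the lens centre give W/dₒ = h/dᵢ; with 1/f = 1/dₒ + 1/dᵢ this gives W = h·(dₒ − f)/f.
W = 5.77 mm × (377952 − 11.6) / 11.6 = 5.77 × 32581.0679 ≈ 187992.762 mm = 187.993 m.

187.99 m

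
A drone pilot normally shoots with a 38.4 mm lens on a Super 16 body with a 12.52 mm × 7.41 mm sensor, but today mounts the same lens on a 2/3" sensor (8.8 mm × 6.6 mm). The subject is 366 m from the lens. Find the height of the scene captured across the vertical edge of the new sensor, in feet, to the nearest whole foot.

206 ft

The focal length stays 38.4 mm; the relevant sensor dimension is now h = 6.6 mm. Object distance dₒ = 366 m = 366000 mm.
Thin-lens field height W = h·(dₒ − f)/f = 6.6 × (366000 − 38.4)/38.4 ≈ 62899.650 mm = 62899.650/304.8 ft = 206.364 ft.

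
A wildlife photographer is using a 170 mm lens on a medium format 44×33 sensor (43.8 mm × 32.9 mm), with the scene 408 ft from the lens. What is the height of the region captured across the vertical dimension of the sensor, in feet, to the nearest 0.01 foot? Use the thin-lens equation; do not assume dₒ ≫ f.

dₒ: 408 ft × 304.8 mm/ft = 124358.40 mm.
Similar triangles through the lens centre give W/dₒ = h/dᵢ; with 1/f = 1/dₒ + 1/dᵢ this gives W = h·(dₒ − f)/f.
W = 32.9 mm × (124358 − 170) / 170 = 32.9 × 730.5200 ≈ 24034.107 mm = 24034.107/304.8 ft = 78.8521 ft.

78.85 ft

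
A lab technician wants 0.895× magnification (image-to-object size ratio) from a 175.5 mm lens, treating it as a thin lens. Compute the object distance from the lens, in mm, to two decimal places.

With m = dᵢ/dₒ and 1/f = 1/dₒ + 1/dᵢ, substituting dᵢ = m·dₒ gives 1/f = (1 + 1/m)/dₒ, hence dₒ = f·(1 + 1/m).
dₒ = 175.5 × (1 + 1/0.895) = 175.5 × 2.11732 ≈ 371.589 mm.

371.59 mm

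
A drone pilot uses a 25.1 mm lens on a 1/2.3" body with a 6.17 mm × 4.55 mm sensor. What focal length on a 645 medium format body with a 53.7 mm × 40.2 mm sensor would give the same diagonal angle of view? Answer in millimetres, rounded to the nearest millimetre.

Sensor diagonal = √(6.17² + 4.55²) = √58.7714 ≈ 7.6663 mm.
Sensor diagonal = √(53.7² + 40.2²) = √4499.7300 ≈ 67.0800 mm.
Equal angle of view means equal diagonal/f ratio, so f₂ = f₁ · (diagonal₂/diagonal₁) = 25.1 × 67.0800/7.6663.
f₂ = 25.1 × 8.75004 ≈ 219.626 mm.

220 mm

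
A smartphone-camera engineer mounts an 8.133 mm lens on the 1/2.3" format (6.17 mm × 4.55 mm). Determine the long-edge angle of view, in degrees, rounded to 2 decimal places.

41.55°

Angle of view α = 2·arctan(w/2f) with w = 6.17 mm and f = 8.133 mm.
w/2f = 0.37932; arctan(0.37932) ≈ 20.7727°, so α ≈ 41.5454°.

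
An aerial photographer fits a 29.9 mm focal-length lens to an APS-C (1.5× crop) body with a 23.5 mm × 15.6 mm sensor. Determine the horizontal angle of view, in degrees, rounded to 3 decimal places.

Angle of view α = 2·arctan(w/2f) with w = 23.5 mm and f = 29.9 mm.
w/2f = 0.39298; arctan(0.39298) ≈ 21.4537°, so α ≈ 42.9073°.

42.907°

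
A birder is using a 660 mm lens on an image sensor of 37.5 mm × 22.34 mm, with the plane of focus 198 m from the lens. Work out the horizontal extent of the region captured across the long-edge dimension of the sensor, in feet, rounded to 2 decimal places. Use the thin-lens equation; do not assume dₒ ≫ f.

36.79 ft

dₒ: 198 m = 198000 mm.
Similar triangles through the lens centre give W/dₒ = w/dᵢ; with 1/f = 1/dₒ + 1/dᵢ this gives W = w·(dₒ − f)/f.
W = 37.5 mm × (198000 − 660) / 660 = 37.5 × 299.0000 ≈ 11212.500 mm = 11212.500/304.8 ft = 36.7864 ft.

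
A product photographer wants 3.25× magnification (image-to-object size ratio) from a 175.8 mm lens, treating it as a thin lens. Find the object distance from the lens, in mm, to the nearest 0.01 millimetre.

With m = dᵢ/dₒ and 1/f = 1/dₒ + 1/dᵢ, substituting dᵢ = m·dₒ gives 1/f = (1 + 1/m)/dₒ, hence dₒ = f·(1 + 1/m).
dₒ = 175.8 × (1 + 1/3.25) = 175.8 × 1.30769 ≈ 229.892 mm.

229.89 mm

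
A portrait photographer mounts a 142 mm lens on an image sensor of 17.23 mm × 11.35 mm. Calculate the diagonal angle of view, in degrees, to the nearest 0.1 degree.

8.3°

Sensor diagonal = √(17.23² + 11.35²) = √425.6954 ≈ 20.6324 mm.
Angle of view α = 2·arctan(d/2f) with d = 20.6324 mm and f = 142 mm.
d/2f = 0.07265; arctan(0.07265) ≈ 4.1552°, so α ≈ 8.3104°.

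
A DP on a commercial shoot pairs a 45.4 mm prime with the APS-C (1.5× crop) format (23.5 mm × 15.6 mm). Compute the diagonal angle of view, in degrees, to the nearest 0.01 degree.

34.51°

Sensor diagonal = √(23.5² + 15.6²) = √795.6100 ≈ 28.2066 mm.
Angle of view α = 2·arctan(d/2f) with d = 28.2066 mm and f = 45.4 mm.
d/2f = 0.31064; arctan(0.31064) ≈ 17.2571°, so α ≈ 34.5143°.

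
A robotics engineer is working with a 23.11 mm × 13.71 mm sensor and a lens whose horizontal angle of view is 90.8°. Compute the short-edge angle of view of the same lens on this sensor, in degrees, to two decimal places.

From the horizontal AOV: f = 23.11 / (2·tan(45.4°)) = 23.11 / 2.02812 ≈ 11.3948 mm.
Short-edge AOV = 2·arctan(13.71 / (2 × 11.3948)) = 2·arctan(0.60159) ≈ 62.0615°.

62.06°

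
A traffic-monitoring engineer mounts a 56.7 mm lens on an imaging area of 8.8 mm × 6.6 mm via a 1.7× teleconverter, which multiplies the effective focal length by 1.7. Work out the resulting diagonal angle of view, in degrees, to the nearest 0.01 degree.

6.53°

Effective focal length f = 56.7 × 1.7 = 96.39 mm.
Sensor diagonal = √(8.8² + 6.6²) = √121.0000 ≈ 11.0000 mm.
α = 2·arctan(11.000 / (2 × 96.39)) = 2·arctan(0.05706) ≈ 6.5315°.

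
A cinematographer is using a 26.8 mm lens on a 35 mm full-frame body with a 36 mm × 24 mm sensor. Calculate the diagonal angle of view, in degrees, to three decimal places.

Sensor diagonal = √(36² + 24²) = √1872.0000 ≈ 43.2666 mm.
Angle of view α = 2·arctan(d/2f) with d = 43.2666 mm and f = 26.8 mm.
d/2f = 0.80721; arctan(0.80721) ≈ 38.9109°, so α ≈ 77.8218°.

77.822°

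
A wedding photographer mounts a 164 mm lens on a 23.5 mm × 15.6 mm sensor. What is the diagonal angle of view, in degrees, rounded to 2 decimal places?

9.83°

Sensor diagonal = √(23.5² + 15.6²) = √795.6100 ≈ 28.2066 mm.
Angle of view α = 2·arctan(d/2f) with d = 28.2066 mm and f = 164 mm.
d/2f = 0.08600; arctan(0.08600) ≈ 4.9151°, so α ≈ 9.8302°.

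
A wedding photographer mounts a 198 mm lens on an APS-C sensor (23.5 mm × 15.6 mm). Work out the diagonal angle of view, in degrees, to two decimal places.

Sensor diagonal = √(23.5² + 15.6²) = √795.6100 ≈ 28.2066 mm.
Angle of view α = 2·arctan(d/2f) with d = 28.2066 mm and f = 198 mm.
d/2f = 0.07123; arctan(0.07123) ≈ 4.0742°, so α ≈ 8.1484°.

8.15°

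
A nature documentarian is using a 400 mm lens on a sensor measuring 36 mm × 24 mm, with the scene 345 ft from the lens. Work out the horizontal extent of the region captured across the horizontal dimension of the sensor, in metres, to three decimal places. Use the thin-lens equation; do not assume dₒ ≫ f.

dₒ: 345 ft × 304.8 mm/ft = 105156.00 mm.
Similar triangles through the lens centre give W/dₒ = w/dᵢ; with 1/f = 1/dₒ + 1/dᵢ this gives W = w·(dₒ − f)/f.
W = 36 mm × (105156 − 400) / 400 = 36 × 261.8900 ≈ 9428.040 mm = 9.42804 m.

9.428 m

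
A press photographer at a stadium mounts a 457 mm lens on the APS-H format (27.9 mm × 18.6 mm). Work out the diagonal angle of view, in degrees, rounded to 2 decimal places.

4.20°

Sensor diagonal = √(27.9² + 18.6²) = √1124.3700 ≈ 33.5316 mm.
Angle of view α = 2·arctan(d/2f) with d = 33.5316 mm and f = 457 mm.
d/2f = 0.03669; arctan(0.03669) ≈ 2.1010°, so α ≈ 4.2021°.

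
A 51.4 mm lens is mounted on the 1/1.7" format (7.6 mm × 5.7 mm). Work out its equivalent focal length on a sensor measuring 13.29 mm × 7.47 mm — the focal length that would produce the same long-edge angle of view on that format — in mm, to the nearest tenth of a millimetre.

89.9 mm

Equal angle of view means equal width/f ratio, so f₂ = f₁ · (width₂/width₁) = 51.4 × 13.29/7.6.
f₂ = 51.4 × 1.74868 ≈ 89.882 mm.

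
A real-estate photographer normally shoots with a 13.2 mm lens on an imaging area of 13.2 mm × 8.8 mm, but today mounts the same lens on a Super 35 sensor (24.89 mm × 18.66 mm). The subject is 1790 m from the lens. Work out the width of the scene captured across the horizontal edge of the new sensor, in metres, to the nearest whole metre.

The focal length stays 13.2 mm; the relevant sensor dimension is now w = 24.89 mm. Object distance dₒ = 1790 m = 1.79e+06 mm.
Thin-lens field width W = w·(dₒ − f)/f = 24.89 × (1.79e+06 − 13.2)/13.2 ≈ 3375209.958 mm = 3375.21 m.

3375 m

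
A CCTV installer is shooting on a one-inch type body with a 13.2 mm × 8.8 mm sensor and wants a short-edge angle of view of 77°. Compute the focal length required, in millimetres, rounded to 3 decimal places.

From α = 2·arctan(h/2f) we get f = h / (2·tan(α/2)).
With h = 8.8 mm and α/2 = 38.5°, tan(α/2) ≈ 0.79544, so f ≈ 8.8 / 1.59087 ≈ 5.5316 mm.

5.532 mm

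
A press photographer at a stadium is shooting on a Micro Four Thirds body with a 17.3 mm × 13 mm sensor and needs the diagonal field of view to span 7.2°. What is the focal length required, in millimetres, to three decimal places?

171.979 mm

Sensor diagonal = √(17.3² + 13²) = √468.2900 ≈ 21.6400 mm.
From α = 2·arctan(d/2f) we get f = d / (2·tan(α/2)).
With d = 21.6400 mm and α/2 = 3.6°, tan(α/2) ≈ 0.06291, so f ≈ 21.6400 / 0.12583 ≈ 171.9790 mm.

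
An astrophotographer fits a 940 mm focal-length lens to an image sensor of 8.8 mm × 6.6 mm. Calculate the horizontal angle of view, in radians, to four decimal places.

Angle of view α = 2·arctan(w/2f) with w = 8.8 mm and f = 940 mm.
w/2f = 0.00468; arctan(0.00468) ≈ 0.0047 rad, so α ≈ 0.0094 rad.

0.0094 rad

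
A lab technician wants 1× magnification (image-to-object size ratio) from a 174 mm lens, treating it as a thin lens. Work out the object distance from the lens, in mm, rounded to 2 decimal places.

348.00 mm

With m = dᵢ/dₒ and 1/f = 1/dₒ + 1/dᵢ, substituting dᵢ = m·dₒ gives 1/f = (1 + 1/m)/dₒ, hence dₒ = f·(1 + 1/m).
dₒ = 174 × (1 + 1/1) = 174 × 2.00000 ≈ 348.000 mm.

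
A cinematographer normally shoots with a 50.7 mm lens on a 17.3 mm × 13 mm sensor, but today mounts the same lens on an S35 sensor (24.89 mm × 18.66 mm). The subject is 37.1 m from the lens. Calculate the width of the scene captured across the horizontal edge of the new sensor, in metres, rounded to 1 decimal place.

The focal length stays 50.7 mm; the relevant sensor dimension is now w = 24.89 mm. Object distance dₒ = 37.1 m = 37100 mm.
Thin-lens field width W = w·(dₒ − f)/f = 24.89 × (37100 − 50.7)/50.7 ≈ 18188.503 mm = 18.1885 m.

18.2 m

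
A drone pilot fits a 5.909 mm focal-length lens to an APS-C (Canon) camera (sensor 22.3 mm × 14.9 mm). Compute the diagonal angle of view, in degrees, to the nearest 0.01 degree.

Sensor diagonal = √(22.3² + 14.9²) = √719.3000 ≈ 26.8198 mm.
Angle of view α = 2·arctan(d/2f) with d = 26.8198 mm and f = 5.909 mm.
d/2f = 2.26940; arctan(2.26940) ≈ 66.2195°, so α ≈ 132.4391°.

132.44°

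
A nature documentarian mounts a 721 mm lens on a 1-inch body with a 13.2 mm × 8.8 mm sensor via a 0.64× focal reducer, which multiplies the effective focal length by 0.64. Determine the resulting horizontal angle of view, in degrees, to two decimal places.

1.64°

Effective focal length f = 721 × 0.64 = 461.44 mm.
α = 2·arctan(13.2 / (2 × 461.44)) = 2·arctan(0.01430) ≈ 1.6389°.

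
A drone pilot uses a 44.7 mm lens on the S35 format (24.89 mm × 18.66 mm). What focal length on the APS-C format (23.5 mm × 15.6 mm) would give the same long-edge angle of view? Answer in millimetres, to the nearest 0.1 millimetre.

Equal angle of view means equal width/f ratio, so f₂ = f₁ · (width₂/width₁) = 44.7 × 23.5/24.89.
f₂ = 44.7 × 0.94415 ≈ 42.204 mm.

42.2 mm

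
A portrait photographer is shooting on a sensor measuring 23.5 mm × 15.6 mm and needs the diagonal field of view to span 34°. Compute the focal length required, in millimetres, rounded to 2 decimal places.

Sensor diagonal = √(23.5² + 15.6²) = √795.6100 ≈ 28.2066 mm.
From α = 2·arctan(d/2f) we get f = d / (2·tan(α/2)).
With d = 28.2066 mm and α/2 = 17°, tan(α/2) ≈ 0.30573, so f ≈ 28.2066 / 0.61146 ≈ 46.1297 mm.

46.13 mm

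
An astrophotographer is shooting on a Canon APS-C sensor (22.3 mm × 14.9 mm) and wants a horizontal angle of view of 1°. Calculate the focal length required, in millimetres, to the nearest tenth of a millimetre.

From α = 2·arctan(w/2f) we get f = w / (2·tan(α/2)).
With w = 22.3 mm and α/2 = 0.5°, tan(α/2) ≈ 0.00873, so f ≈ 22.3 / 0.01745 ≈ 1277.6634 mm.

1277.7 mm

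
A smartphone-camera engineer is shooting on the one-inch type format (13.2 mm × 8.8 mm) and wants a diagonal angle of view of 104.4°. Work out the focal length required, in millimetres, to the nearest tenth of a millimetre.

6.2 mm

Sensor diagonal = √(13.2² + 8.8²) = √251.6800 ≈ 15.8644 mm.
From α = 2·arctan(d/2f) we get f = d / (2·tan(α/2)).
With d = 15.8644 mm and α/2 = 52.2°, tan(α/2) ≈ 1.28919, so f ≈ 15.8644 / 2.57838 ≈ 6.1529 mm.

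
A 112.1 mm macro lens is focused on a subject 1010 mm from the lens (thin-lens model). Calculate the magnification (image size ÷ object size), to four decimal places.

Thin lens: 1/f = 1/dₒ + 1/dᵢ → 1/dᵢ = 1/112.1 − 1/1010 = 0.0079305 mm⁻¹, so dᵢ ≈ 126.0953 mm.
Magnification m = dᵢ/dₒ = 126.0953/1010 ≈ 0.12485.

0.1248×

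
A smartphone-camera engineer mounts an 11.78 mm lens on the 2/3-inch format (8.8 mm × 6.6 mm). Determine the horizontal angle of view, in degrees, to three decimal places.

40.963°

Angle of view α = 2·arctan(w/2f) with w = 8.8 mm and f = 11.78 mm.
w/2f = 0.37351; arctan(0.37351) ≈ 20.4814°, so α ≈ 40.9628°.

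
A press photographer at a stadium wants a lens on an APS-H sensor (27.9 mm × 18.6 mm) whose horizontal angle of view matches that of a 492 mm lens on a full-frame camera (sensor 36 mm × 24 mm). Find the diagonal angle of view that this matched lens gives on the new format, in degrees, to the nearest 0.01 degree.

Equal horizontal AOV ⇒ f₂ = f₁ · 27.9/36 = 492 × 0.77500 ≈ 381.3000 mm.
Sensor diagonal = √(27.9² + 18.6²) = √1124.3700 ≈ 33.5316 mm.
Diagonal AOV on the new format = 2·arctan(33.5316 / (2 × 381.3000)) = 2·arctan(0.04397) ≈ 5.0354°.

5.04°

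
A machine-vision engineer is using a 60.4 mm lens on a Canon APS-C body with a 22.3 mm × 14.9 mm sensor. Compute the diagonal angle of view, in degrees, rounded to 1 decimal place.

Sensor diagonal = √(22.3² + 14.9²) = √719.3000 ≈ 26.8198 mm.
Angle of view α = 2·arctan(d/2f) with d = 26.8198 mm and f = 60.4 mm.
d/2f = 0.22202; arctan(0.22202) ≈ 12.5177°, so α ≈ 25.0353°.

25.0°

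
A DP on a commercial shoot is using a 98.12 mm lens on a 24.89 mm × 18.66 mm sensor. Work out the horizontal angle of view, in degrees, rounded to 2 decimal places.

14.46°

Angle of view α = 2·arctan(w/2f) with w = 24.89 mm and f = 98.12 mm.
w/2f = 0.12683; arctan(0.12683) ≈ 7.2285°, so α ≈ 14.4570°.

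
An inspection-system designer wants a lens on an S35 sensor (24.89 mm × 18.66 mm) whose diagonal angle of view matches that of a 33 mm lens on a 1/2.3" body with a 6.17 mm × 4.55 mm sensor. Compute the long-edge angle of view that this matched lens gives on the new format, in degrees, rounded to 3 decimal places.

Sensor diagonal = √(6.17² + 4.55²) = √58.7714 ≈ 7.6663 mm.
Sensor diagonal = √(24.89² + 18.66²) = √967.7077 ≈ 31.1080 mm.
Equal diagonal AOV ⇒ f₂ = f₁ · 31.1080/7.6663 = 33 × 4.05779 ≈ 133.9069 mm.
Long-edge AOV on the new format = 2·arctan(24.89 / (2 × 133.9069)) = 2·arctan(0.09294) ≈ 10.6194°.

10.619°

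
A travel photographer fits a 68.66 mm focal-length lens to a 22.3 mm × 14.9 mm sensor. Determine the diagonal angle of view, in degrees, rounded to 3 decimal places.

22.102°

Sensor diagonal = √(22.3² + 14.9²) = √719.3000 ≈ 26.8198 mm.
Angle of view α = 2·arctan(d/2f) with d = 26.8198 mm and f = 68.66 mm.
d/2f = 0.19531; arctan(0.19531) ≈ 11.0512°, so α ≈ 22.1025°.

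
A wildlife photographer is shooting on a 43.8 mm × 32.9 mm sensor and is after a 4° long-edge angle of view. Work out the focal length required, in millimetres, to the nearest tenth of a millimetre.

From α = 2·arctan(w/2f) we get f = w / (2·tan(α/2)).
With w = 43.8 mm and α/2 = 2°, tan(α/2) ≈ 0.03492, so f ≈ 43.8 / 0.06984 ≈ 627.1339 mm.

627.1 mm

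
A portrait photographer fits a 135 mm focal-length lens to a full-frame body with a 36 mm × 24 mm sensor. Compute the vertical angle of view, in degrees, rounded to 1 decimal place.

10.2°

Angle of view α = 2·arctan(h/2f) with h = 24 mm and f = 135 mm.
h/2f = 0.08889; arctan(0.08889) ≈ 5.0796°, so α ≈ 10.1592°.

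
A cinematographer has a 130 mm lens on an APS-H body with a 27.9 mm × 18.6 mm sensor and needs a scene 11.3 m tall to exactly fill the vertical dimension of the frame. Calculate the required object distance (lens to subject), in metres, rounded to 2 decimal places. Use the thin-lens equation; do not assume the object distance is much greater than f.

79.11 m

W: 11.3 m = 11300 mm.
Magnification m = h/W = dᵢ/dₒ; combined with 1/f = 1/dₒ + 1/dᵢ this gives dₒ = f·(1 + W/h).
dₒ = 130 mm × (1 + 11300/18.6) = 130 × 608.5269 ≈ 79108.495 mm = 79.1085 m.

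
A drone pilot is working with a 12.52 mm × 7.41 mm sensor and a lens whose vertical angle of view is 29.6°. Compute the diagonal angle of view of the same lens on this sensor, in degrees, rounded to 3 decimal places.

From the vertical AOV: f = 7.41 / (2·tan(14.8°)) = 7.41 / 0.52842 ≈ 14.0229 mm.
Sensor diagonal = √(12.52² + 7.41²) = √211.6585 ≈ 14.5485 mm.
Diagonal AOV = 2·arctan(14.5485 / (2 × 14.0229)) = 2·arctan(0.51874) ≈ 54.8353°.

54.835°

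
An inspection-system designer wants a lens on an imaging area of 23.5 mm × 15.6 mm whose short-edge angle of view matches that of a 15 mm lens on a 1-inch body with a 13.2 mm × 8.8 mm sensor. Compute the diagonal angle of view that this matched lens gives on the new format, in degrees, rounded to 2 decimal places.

55.88°

Equal short-edge AOV ⇒ f₂ = f₁ · 15.6/8.8 = 15 × 1.77273 ≈ 26.5909 mm.
Sensor diagonal = √(23.5² + 15.6²) = √795.6100 ≈ 28.2066 mm.
Diagonal AOV on the new format = 2·arctan(28.2066 / (2 × 26.5909)) = 2·arctan(0.53038) ≈ 55.8811°.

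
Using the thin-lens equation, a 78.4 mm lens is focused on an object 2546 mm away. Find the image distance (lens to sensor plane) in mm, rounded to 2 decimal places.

80.89 mm

1/dᵢ = 1/f − 1/dₒ = 1/78.4 − 1/2546 = 0.0123623 mm⁻¹.
dᵢ = 1/0.0123623 ≈ 80.8909 mm.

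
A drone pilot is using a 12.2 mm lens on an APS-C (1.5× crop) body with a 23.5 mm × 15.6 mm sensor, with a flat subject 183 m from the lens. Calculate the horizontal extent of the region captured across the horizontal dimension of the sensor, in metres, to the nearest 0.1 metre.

352.5 m

dₒ: 183 m = 183000 mm.
Similar triangles through the lens centre give W/dₒ = w/dᵢ; with 1/f = 1/dₒ + 1/dᵢ this gives W = w·(dₒ − f)/f.
W = 23.5 mm × (183000 − 12.2) / 12.2 = 23.5 × 14999.0000 ≈ 352476.500 mm = 352.476 m.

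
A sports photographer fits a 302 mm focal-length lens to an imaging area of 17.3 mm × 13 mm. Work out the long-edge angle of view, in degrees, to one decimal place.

Angle of view α = 2·arctan(w/2f) with w = 17.3 mm and f = 302 mm.
w/2f = 0.02864; arctan(0.02864) ≈ 1.6406°, so α ≈ 3.2813°.

3.3°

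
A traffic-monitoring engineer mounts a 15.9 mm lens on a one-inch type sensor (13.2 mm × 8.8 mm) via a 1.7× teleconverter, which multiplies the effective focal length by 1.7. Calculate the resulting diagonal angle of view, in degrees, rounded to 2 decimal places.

32.71°

Effective focal length f = 15.9 × 1.7 = 27.03 mm.
Sensor diagonal = √(13.2² + 8.8²) = √251.6800 ≈ 15.8644 mm.
α = 2·arctan(15.864 / (2 × 27.03)) = 2·arctan(0.29346) ≈ 32.7097°.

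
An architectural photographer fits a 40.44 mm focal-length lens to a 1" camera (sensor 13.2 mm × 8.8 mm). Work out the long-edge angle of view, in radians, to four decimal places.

0.3236 rad

Angle of view α = 2·arctan(w/2f) with w = 13.2 mm and f = 40.44 mm.
w/2f = 0.16320; arctan(0.16320) ≈ 0.1618 rad, so α ≈ 0.3236 rad.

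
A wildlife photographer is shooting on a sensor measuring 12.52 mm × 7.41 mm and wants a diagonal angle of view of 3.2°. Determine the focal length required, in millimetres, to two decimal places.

260.42 mm

Sensor diagonal = √(12.52² + 7.41²) = √211.6585 ≈ 14.5485 mm.
From α = 2·arctan(d/2f) we get f = d / (2·tan(α/2)).
With d = 14.5485 mm and α/2 = 1.6°, tan(α/2) ≈ 0.02793, so f ≈ 14.5485 / 0.05587 ≈ 260.4220 mm.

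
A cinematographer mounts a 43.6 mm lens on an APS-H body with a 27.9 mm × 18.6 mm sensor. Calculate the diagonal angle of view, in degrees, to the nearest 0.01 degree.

42.07°

Sensor diagonal = √(27.9² + 18.6²) = √1124.3700 ≈ 33.5316 mm.
Angle of view α = 2·arctan(d/2f) with d = 33.5316 mm and f = 43.6 mm.
d/2f = 0.38454; arctan(0.38454) ≈ 21.0336°, so α ≈ 42.0672°.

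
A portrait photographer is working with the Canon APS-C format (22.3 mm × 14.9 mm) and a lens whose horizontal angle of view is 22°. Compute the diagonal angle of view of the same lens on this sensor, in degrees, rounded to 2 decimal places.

26.32°

From the horizontal AOV: f = 22.3 / (2·tan(11°)) = 22.3 / 0.38876 ≈ 57.3618 mm.
Sensor diagonal = √(22.3² + 14.9²) = √719.3000 ≈ 26.8198 mm.
Diagonal AOV = 2·arctan(26.8198 / (2 × 57.3618)) = 2·arctan(0.23378) ≈ 26.3163°.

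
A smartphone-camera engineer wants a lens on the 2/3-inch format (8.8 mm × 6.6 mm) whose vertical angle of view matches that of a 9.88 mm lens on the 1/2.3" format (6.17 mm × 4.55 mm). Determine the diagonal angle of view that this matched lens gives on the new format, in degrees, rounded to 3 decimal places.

Equal vertical AOV ⇒ f₂ = f₁ · 6.6/4.55 = 9.88 × 1.45055 ≈ 14.3314 mm.
Sensor diagonal = √(8.8² + 6.6²) = √121.0000 ≈ 11.0000 mm.
Diagonal AOV on the new format = 2·arctan(11.0000 / (2 × 14.3314)) = 2·arctan(0.38377) ≈ 41.9908°.

41.991°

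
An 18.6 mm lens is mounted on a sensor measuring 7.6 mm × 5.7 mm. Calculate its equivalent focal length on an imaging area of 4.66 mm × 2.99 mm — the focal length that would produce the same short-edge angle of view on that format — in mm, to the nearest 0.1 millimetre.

Equal angle of view means equal height/f ratio, so f₂ = f₁ · (height₂/height₁) = 18.6 × 2.99/5.7.
f₂ = 18.6 × 0.52456 ≈ 9.757 mm.

9.8 mm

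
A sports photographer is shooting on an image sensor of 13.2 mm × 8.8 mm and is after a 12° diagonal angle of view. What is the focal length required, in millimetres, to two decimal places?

75.47 mm

Sensor diagonal = √(13.2² + 8.8²) = √251.6800 ≈ 15.8644 mm.
From α = 2·arctan(d/2f) we get f = d / (2·tan(α/2)).
With d = 15.8644 mm and α/2 = 6°, tan(α/2) ≈ 0.10510, so f ≈ 15.8644 / 0.21021 ≈ 75.4700 mm.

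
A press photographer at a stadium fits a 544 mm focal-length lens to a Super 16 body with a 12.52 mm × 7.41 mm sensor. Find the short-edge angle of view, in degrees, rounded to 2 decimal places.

Angle of view α = 2·arctan(h/2f) with h = 7.41 mm and f = 544 mm.
h/2f = 0.00681; arctan(0.00681) ≈ 0.3902°, so α ≈ 0.7804°.

0.78°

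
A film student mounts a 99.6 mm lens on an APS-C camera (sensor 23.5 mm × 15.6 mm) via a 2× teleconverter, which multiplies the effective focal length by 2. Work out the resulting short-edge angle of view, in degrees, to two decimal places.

4.48°

Effective focal length f = 99.6 × 2 = 199.2 mm.
α = 2·arctan(15.6 / (2 × 199.2)) = 2·arctan(0.03916) ≈ 4.4847°.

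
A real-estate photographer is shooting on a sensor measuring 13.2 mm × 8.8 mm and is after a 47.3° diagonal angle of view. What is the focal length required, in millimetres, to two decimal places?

Sensor diagonal = √(13.2² + 8.8²) = √251.6800 ≈ 15.8644 mm.
From α = 2·arctan(d/2f) we get f = d / (2·tan(α/2)).
With d = 15.8644 mm and α/2 = 23.65°, tan(α/2) ≈ 0.43793, so f ≈ 15.8644 / 0.87586 ≈ 18.1130 mm.

18.11 mm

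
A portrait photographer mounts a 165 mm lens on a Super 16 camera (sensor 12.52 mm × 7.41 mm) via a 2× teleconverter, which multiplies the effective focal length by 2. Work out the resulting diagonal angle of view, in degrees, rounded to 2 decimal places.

Effective focal length f = 165 × 2 = 330 mm.
Sensor diagonal = √(12.52² + 7.41²) = √211.6585 ≈ 14.5485 mm.
α = 2·arctan(14.548 / (2 × 330)) = 2·arctan(0.02204) ≈ 2.5256°.

2.53°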